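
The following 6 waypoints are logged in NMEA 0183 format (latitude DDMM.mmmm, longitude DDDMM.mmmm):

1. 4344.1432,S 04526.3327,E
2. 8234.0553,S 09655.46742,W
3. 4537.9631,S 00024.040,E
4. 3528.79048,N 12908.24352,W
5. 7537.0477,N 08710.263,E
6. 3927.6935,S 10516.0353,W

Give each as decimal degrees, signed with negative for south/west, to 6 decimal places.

1. -43.735720, 45.438878
2. -82.567588, -96.924457
3. -45.632718, 0.400667
4. 35.479841, -129.137392
5. 75.617462, 87.171050
6. -39.461558, -105.267255

Point 1:
  Latitude: split at 2 digits → 43° and 44.1432′; 43 + 44.1432/60 = 43.7357200
  hemisphere S, so the sign is −
  λ: degrees = first 3 digits = 45, minutes = 26.3327; 45 + 26.3327/60 = 45.4388783
  E → positive
Point 2:
  Lat: degrees = first 2 digits = 82, minutes = 34.0553; 82 + 34.0553/60 = 82.5675883
  S ⇒ negate
  Lon: degrees = first 3 digits = 96, minutes = 55.46742; 96 + 55.46742/60 = 96.9244570
  hemisphere W, so the sign is −
Point 3:
  φ: degrees = first 2 digits = 45, minutes = 37.9631; 45 + 37.9631/60 = 45.6327183
  hemisphere S, so the sign is −
  λ: degrees = first 3 digits = 0, minutes = 24.04; 0 + 24.04/60 = 0.4006667
  E → positive
Point 4:
  Latitude: split at 2 digits → 35° and 28.79048′; 35 + 28.79048/60 = 35.4798413
  N → positive
  Lon: degrees = first 3 digits = 129, minutes = 8.24352; 129 + 8.24352/60 = 129.1373920
  W → negative
Point 5:
  Latitude: degrees = first 2 digits = 75, minutes = 37.0477; 75 + 37.0477/60 = 75.6174617
  N ⇒ keep positive
  Longitude: degrees = first 3 digits = 87, minutes = 10.263; 87 + 10.263/60 = 87.1710500
  E ⇒ keep positive
Point 6:
  φ: degrees = first 2 digits = 39, minutes = 27.6935; 39 + 27.6935/60 = 39.4615583
  S → negative
  Longitude: split at 3 digits → 105° and 16.0353′; 105 + 16.0353/60 = 105.2672550
  W → negative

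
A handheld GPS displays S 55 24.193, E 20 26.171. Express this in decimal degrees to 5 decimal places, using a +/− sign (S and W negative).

Latitude: 55 + 24.193/60 = 55.403217
S → negative
Lon: 26.171′ = 0.436183°; total 20.436183
E ⇒ keep positive

-55.40322, 20.43618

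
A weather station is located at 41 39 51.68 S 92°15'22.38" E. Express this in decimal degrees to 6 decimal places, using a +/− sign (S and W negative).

-41.664356, 92.256217

Latitude: 41° + 39/60 + 51.68/3600 = 41 + 0.650000 + 0.014356 = 41.6643556
S → negative
λ: 15′ + 22.38″ = 15.37300′; 92 + 15.37300/60 = 92.2562167
E → positive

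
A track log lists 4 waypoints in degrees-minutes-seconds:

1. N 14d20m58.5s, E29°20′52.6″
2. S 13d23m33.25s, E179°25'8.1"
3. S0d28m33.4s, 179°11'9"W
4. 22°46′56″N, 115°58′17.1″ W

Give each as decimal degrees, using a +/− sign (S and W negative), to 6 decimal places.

1. 14.349583, 29.347944
2. -13.392569, 179.418917
3. -0.475944, -179.185833
4. 22.782222, -115.971417

Point 1:
  Lat: 14° + 20/60 + 58.5/3600 = 14 + 0.333333 + 0.016250 = 14.3495833
  N ⇒ keep positive
  λ: 20′ + 52.6″ = 20.87667′; 29 + 20.87667/60 = 29.3479444
  E ⇒ keep positive
Point 2:
  Latitude: 13 + 23/60 + 33.25/3600 = 13.3925694
  hemisphere S, so the sign is −
  Lon: 25′ + 8.1″ = 25.13500′; 179 + 25.13500/60 = 179.4189167
  E ⇒ keep positive
Point 3:
  φ: 28′ + 33.4″ = 28.55667′; 0 + 28.55667/60 = 0.4759444
  S → negative
  λ: 179 + 11/60 + 9/3600 = 179.1858333
  hemisphere W, so the sign is −
Point 4:
  Lat: 46′ + 56″ = 46.93333′; 22 + 46.93333/60 = 22.7822222
  N ⇒ keep positive
  Lon: 58′ + 17.1″ = 58.28500′; 115 + 58.28500/60 = 115.9714167
  W ⇒ negate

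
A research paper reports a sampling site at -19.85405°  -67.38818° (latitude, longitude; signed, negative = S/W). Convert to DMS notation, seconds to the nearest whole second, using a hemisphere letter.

19°51′15″ S, 67°23′17″ W

Latitude is negative → S; |value| = 19.854050
Lat: 0.854050° → 51.24300′; 0.24300 × 60 = 14.58″
Longitude is negative → W; |value| = 67.388180
Longitude: whole degrees 67; 23.29080′ → 23′ and 17.45″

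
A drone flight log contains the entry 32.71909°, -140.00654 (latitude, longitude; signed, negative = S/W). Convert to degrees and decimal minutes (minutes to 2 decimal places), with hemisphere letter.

32° 43.15′ N, 140° 0.39′ W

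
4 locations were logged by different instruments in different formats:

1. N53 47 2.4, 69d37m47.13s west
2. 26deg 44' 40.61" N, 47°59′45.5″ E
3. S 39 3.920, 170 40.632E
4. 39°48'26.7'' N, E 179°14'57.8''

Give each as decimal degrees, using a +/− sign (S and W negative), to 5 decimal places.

1. 53.78400, -69.62976
2. 26.74461, 47.99597
3. -39.06533, 170.67720
4. 39.80742, 179.24939

Point 1:
  Latitude: 47′ + 2.4″ = 47.04000′; 53 + 47.04000/60 = 53.784000
  N → positive
  Lon: 69° + 37/60 + 47.13/3600 = 69 + 0.616667 + 0.013092 = 69.629758
  hemisphere W, so the sign is −
Point 2:
  φ: 44′ + 40.61″ = 44.67683′; 26 + 44.67683/60 = 26.744614
  N ⇒ keep positive
  λ: 47° + 59/60 + 45.5/3600 = 47 + 0.983333 + 0.012639 = 47.995972
  E ⇒ keep positive
Point 3:
  Lat: 3.92′ = 0.065333°; total 39.065333
  S ⇒ negate
  λ: 40.632′ = 0.677200°; total 170.677200
  E ⇒ keep positive
Point 4:
  Latitude: 39° + 48/60 + 26.7/3600 = 39 + 0.800000 + 0.007417 = 39.807417
  N ⇒ keep positive
  Lon: 179 + 14/60 + 57.8/3600 = 179.249389
  E ⇒ keep positive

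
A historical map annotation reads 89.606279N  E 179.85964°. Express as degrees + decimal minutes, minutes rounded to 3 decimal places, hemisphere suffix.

89° 36.377′ N, 179° 51.578′ E

φ: 89° + 0.606279 × 60 = 89° 36.37674′
Longitude: fractional part 0.859640 → 51.57840 minutes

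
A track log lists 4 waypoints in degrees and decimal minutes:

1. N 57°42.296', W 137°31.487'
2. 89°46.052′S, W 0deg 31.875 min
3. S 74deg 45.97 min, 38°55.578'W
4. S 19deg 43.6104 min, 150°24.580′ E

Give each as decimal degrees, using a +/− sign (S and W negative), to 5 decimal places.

Point 1:
  Lat: 42.296′ = 0.704933°; total 57.704933
  N → positive
  Lon: 31.487′ = 0.524783°; total 137.524783
  W → negative
Point 2:
  Lat: 89 + 46.052/60 = 89.767533
  S ⇒ negate
  Lon: 31.875′ = 0.531250°; total 0.531250
  hemisphere W, so the sign is −
Point 3:
  Latitude: 45.97′ = 0.766167°; total 74.766167
  S → negative
  Longitude: 55.578′ = 0.926300°; total 38.926300
  W ⇒ negate
Point 4:
  φ: 43.6104′ = 0.726840°; total 19.726840
  S ⇒ negate
  λ: 24.58′ = 0.409667°; total 150.409667
  E → positive

1. 57.70493, -137.52478
2. -89.76753, -0.53125
3. -74.76617, -38.92630
4. -19.72684, 150.40967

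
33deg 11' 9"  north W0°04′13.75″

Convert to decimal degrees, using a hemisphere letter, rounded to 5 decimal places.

Latitude: 11′ + 9″ = 11.15000′; 33 + 11.15000/60 = 33.185833
Longitude: 4′ + 13.75″ = 4.22917′; 0 + 4.22917/60 = 0.070486

33.18583° N, 0.07049° W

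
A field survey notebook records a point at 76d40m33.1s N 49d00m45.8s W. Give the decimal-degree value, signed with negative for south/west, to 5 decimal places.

76.67586, -49.01272

Latitude: 76 + 40/60 + 33.1/3600 = 76.675861
N → positive
Lon: 49 + 0/60 + 45.8/3600 = 49.012722
hemisphere W, so the sign is −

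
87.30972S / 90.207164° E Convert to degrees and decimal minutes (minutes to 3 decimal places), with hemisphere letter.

87° 18.583′ S, 90° 12.430′ E

Lat: fractional part 0.309720 → 18.58320 minutes
Lon: 90° + 0.207164 × 60 = 90° 12.42984′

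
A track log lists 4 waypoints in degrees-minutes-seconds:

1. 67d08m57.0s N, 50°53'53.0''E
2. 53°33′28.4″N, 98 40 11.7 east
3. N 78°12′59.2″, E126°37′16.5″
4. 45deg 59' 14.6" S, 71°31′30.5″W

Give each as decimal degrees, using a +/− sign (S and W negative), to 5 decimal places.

1. 67.14917, 50.89806
2. 53.55789, 98.66992
3. 78.21644, 126.62125
4. -45.98739, -71.52514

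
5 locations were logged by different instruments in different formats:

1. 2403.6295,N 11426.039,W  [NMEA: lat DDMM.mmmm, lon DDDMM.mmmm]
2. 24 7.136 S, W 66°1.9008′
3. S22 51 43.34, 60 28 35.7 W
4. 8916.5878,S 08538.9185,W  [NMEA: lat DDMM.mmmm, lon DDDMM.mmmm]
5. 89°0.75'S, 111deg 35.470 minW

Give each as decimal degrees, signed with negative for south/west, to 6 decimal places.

1. 24.060492, -114.433983
2. -24.118933, -66.031680
3. -22.862039, -60.476583
4. -89.276463, -85.648642
5. -89.012500, -111.591167

Point 1:
  Lat: split at 2 digits → 24° and 3.6295′; 24 + 3.6295/60 = 24.0604917
  N ⇒ keep positive
  Lon: split at 3 digits → 114° and 26.039′; 114 + 26.039/60 = 114.4339833
  hemisphere W, so the sign is −
Point 2:
  Lat: 24 + 7.136/60 = 24.1189333
  S ⇒ negate
  Longitude: 66 + 1.9008/60 = 66.0316800
  W ⇒ negate
Point 3:
  φ: 22 + 51/60 + 43.34/3600 = 22.8620389
  hemisphere S, so the sign is −
  λ: 28′ + 35.7″ = 28.59500′; 60 + 28.59500/60 = 60.4765833
  hemisphere W, so the sign is −
Point 4:
  Lat: degrees = first 2 digits = 89, minutes = 16.5878; 89 + 16.5878/60 = 89.2764633
  S ⇒ negate
  Longitude: split at 3 digits → 085° and 38.9185′; 85 + 38.9185/60 = 85.6486417
  hemisphere W, so the sign is −
Point 5:
  φ: 89 + 0.75/60 = 89.0125000
  hemisphere S, so the sign is −
  Longitude: 35.47′ = 0.591167°; total 111.5911667
  W ⇒ negate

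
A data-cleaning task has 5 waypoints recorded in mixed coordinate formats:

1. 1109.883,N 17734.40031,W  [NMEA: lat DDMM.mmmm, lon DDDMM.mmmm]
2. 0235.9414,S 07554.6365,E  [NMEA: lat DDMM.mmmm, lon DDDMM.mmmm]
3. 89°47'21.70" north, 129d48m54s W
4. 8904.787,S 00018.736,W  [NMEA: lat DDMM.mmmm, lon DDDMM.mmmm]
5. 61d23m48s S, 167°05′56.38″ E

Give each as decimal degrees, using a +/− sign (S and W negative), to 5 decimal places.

Point 1:
  φ: split at 2 digits → 11° and 9.883′; 11 + 9.883/60 = 11.164717
  N ⇒ keep positive
  λ: degrees = first 3 digits = 177, minutes = 34.40031; 177 + 34.40031/60 = 177.573339
  W → negative
Point 2:
  φ: degrees = first 2 digits = 2, minutes = 35.9414; 2 + 35.9414/60 = 2.599023
  hemisphere S, so the sign is −
  λ: degrees = first 3 digits = 75, minutes = 54.6365; 75 + 54.6365/60 = 75.910608
  E → positive
Point 3:
  φ: 89 + 47/60 + 21.7/3600 = 89.789361
  N → positive
  Longitude: 129 + 48/60 + 54/3600 = 129.815000
  W → negative
Point 4:
  Latitude: split at 2 digits → 89° and 4.787′; 89 + 4.787/60 = 89.079783
  hemisphere S, so the sign is −
  Longitude: degrees = first 3 digits = 0, minutes = 18.736; 0 + 18.736/60 = 0.312267
  hemisphere W, so the sign is −
Point 5:
  φ: 23′ + 48″ = 23.80000′; 61 + 23.80000/60 = 61.396667
  hemisphere S, so the sign is −
  Lon: 167 + 5/60 + 56.38/3600 = 167.098994
  E → positive

1. 11.16472, -177.57334
2. -2.59902, 75.91061
3. 89.78936, -129.81500
4. -89.07978, -0.31227
5. -61.39667, 167.09899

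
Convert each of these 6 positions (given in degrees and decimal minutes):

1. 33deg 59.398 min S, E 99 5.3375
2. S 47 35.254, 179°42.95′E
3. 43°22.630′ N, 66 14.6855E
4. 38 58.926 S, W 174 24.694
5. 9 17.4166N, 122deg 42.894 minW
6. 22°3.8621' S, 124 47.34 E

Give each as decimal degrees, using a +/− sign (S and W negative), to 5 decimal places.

1. -33.98997, 99.08896
2. -47.58757, 179.71583
3. 43.37717, 66.24476
4. -38.98210, -174.41157
5. 9.29028, -122.71490
6. -22.06437, 124.78900

Point 1:
  φ: 33 + 59.398/60 = 33.989967
  hemisphere S, so the sign is −
  Longitude: 99 + 5.3375/60 = 99.088958
  E → positive
Point 2:
  Latitude: 35.254′ = 0.587567°; total 47.587567
  hemisphere S, so the sign is −
  λ: 42.95′ = 0.715833°; total 179.715833
  E → positive
Point 3:
  Lat: 43 + 22.63/60 = 43.377167
  N ⇒ keep positive
  Longitude: 66 + 14.6855/60 = 66.244758
  E ⇒ keep positive
Point 4:
  Lat: 58.926′ = 0.982100°; total 38.982100
  S → negative
  Longitude: 24.694′ = 0.411567°; total 174.411567
  hemisphere W, so the sign is −
Point 5:
  Lat: 9 + 17.4166/60 = 9.290277
  N → positive
  Longitude: 122 + 42.894/60 = 122.714900
  W → negative
Point 6:
  Lat: 3.8621′ = 0.064368°; total 22.064368
  S → negative
  Lon: 47.34′ = 0.789000°; total 124.789000
  E → positive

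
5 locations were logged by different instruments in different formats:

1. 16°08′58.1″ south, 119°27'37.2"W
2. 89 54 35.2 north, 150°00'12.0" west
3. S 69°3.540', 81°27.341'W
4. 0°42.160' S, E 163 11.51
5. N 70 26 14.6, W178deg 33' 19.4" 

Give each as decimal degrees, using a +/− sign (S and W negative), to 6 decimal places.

1. -16.149472, -119.460333
2. 89.909778, -150.003333
3. -69.059000, -81.455683
4. -0.702667, 163.191833
5. 70.437389, -178.555389

Point 1:
  φ: 16° + 8/60 + 58.1/3600 = 16 + 0.133333 + 0.016139 = 16.1494722
  S → negative
  Longitude: 119° + 27/60 + 37.2/3600 = 119 + 0.450000 + 0.010333 = 119.4603333
  W ⇒ negate
Point 2:
  φ: 54′ + 35.2″ = 54.58667′; 89 + 54.58667/60 = 89.9097778
  N ⇒ keep positive
  λ: 150° + 0/60 + 12/3600 = 150 + 0.000000 + 0.003333 = 150.0033333
  hemisphere W, so the sign is −
Point 3:
  φ: 3.54′ = 0.059000°; total 69.0590000
  hemisphere S, so the sign is −
  λ: 27.341′ = 0.455683°; total 81.4556833
  hemisphere W, so the sign is −
Point 4:
  Latitude: 42.16′ = 0.702667°; total 0.7026667
  S → negative
  λ: 11.51′ = 0.191833°; total 163.1918333
  E ⇒ keep positive
Point 5:
  φ: 70° + 26/60 + 14.6/3600 = 70 + 0.433333 + 0.004056 = 70.4373889
  N → positive
  Longitude: 178 + 33/60 + 19.4/3600 = 178.5553889
  W → negative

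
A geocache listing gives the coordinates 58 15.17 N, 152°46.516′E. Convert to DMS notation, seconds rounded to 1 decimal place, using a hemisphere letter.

58°15′10.2″ N, 152°46′31.0″ E

Latitude: 15.17000′ → 15′ and 0.17000 × 60 = 10.200″
Longitude: 46.51600′ → 46′ and 0.51600 × 60 = 30.960″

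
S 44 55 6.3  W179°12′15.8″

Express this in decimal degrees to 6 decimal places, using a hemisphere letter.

44.918417° S, 179.204389° W

φ: 44 + 55/60 + 6.3/3600 = 44.9184167
λ: 12′ + 15.8″ = 12.26333′; 179 + 12.26333/60 = 179.2043889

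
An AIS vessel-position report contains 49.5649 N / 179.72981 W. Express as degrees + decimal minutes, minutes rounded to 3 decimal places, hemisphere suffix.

Lat: fractional part 0.564900 → 33.89400 minutes
Longitude: 179° + 0.729810 × 60 = 179° 43.78860′

49° 33.894′ N, 179° 43.789′ W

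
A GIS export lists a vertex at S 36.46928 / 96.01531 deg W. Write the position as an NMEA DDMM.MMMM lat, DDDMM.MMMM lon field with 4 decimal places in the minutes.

Lat: minutes = (36.469280 − 36) × 60 = 28.156800
Lon: 96° + 0.015310 × 60 = 96° 0.918600′

3628.1568,S / 09600.9186,W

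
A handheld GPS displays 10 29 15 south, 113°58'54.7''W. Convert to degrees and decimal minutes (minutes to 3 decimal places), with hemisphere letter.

10° 29.250′ S, 113° 58.912′ W

Lat: 29 + 15/60 = 29.25000′
λ: seconds/60 = 0.91167; minutes = 58 + 0.91167 = 58.91167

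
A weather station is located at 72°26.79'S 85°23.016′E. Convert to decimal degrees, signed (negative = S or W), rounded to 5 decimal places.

Latitude: 72 + 26.79/60 = 72.446500
hemisphere S, so the sign is −
λ: 23.016′ = 0.383600°; total 85.383600
E ⇒ keep positive

-72.44650, 85.38360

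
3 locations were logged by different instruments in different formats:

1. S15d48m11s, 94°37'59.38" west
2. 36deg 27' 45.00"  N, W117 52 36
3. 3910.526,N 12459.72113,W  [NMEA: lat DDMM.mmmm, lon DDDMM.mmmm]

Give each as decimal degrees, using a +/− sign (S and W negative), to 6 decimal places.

1. -15.803056, -94.633161
2. 36.462500, -117.876667
3. 39.175433, -124.995352

Point 1:
  φ: 15 + 48/60 + 11/3600 = 15.8030556
  S ⇒ negate
  Longitude: 94° + 37/60 + 59.38/3600 = 94 + 0.616667 + 0.016494 = 94.6331611
  W ⇒ negate
Point 2:
  φ: 36 + 27/60 + 45/3600 = 36.4625000
  N → positive
  λ: 117 + 52/60 + 36/3600 = 117.8766667
  W ⇒ negate
Point 3:
  Latitude: degrees = first 2 digits = 39, minutes = 10.526; 39 + 10.526/60 = 39.1754333
  N → positive
  Longitude: split at 3 digits → 124° and 59.72113′; 124 + 59.72113/60 = 124.9953522
  W → negative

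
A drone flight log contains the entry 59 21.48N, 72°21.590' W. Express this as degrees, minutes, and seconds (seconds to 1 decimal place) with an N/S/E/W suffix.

Lat: 21.48000′ → 21′ and 0.48000 × 60 = 28.800″
Lon: 21.59000′ → 21′ and 0.59000 × 60 = 35.400″

59°21′28.8″ N, 72°21′35.4″ W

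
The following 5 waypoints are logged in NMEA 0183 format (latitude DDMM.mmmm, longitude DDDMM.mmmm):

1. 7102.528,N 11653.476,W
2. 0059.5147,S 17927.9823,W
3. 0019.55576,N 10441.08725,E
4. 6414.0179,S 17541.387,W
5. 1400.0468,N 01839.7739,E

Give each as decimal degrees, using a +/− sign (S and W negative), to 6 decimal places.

1. 71.042133, -116.891267
2. -0.991912, -179.466372
3. 0.325929, 104.684788
4. -64.233632, -175.689783
5. 14.000780, 18.662898

Point 1:
  Latitude: split at 2 digits → 71° and 2.528′; 71 + 2.528/60 = 71.0421333
  N → positive
  Longitude: split at 3 digits → 116° and 53.476′; 116 + 53.476/60 = 116.8912667
  hemisphere W, so the sign is −
Point 2:
  Latitude: split at 2 digits → 00° and 59.5147′; 0 + 59.5147/60 = 0.9919117
  S ⇒ negate
  Longitude: degrees = first 3 digits = 179, minutes = 27.9823; 179 + 27.9823/60 = 179.4663717
  W → negative
Point 3:
  Latitude: degrees = first 2 digits = 0, minutes = 19.55576; 0 + 19.55576/60 = 0.3259293
  N → positive
  Longitude: split at 3 digits → 104° and 41.08725′; 104 + 41.08725/60 = 104.6847875
  E → positive
Point 4:
  Latitude: split at 2 digits → 64° and 14.0179′; 64 + 14.0179/60 = 64.2336317
  S ⇒ negate
  Longitude: degrees = first 3 digits = 175, minutes = 41.387; 175 + 41.387/60 = 175.6897833
  hemisphere W, so the sign is −
Point 5:
  Lat: degrees = first 2 digits = 14, minutes = 0.0468; 14 + 0.0468/60 = 14.0007800
  N → positive
  λ: split at 3 digits → 018° and 39.7739′; 18 + 39.7739/60 = 18.6628983
  E → positive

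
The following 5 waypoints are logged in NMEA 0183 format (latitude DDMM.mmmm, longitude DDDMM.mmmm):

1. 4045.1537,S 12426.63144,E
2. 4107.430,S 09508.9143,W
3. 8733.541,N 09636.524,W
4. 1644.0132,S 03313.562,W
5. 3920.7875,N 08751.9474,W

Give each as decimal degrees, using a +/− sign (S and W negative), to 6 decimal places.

Point 1:
  Lat: degrees = first 2 digits = 40, minutes = 45.1537; 40 + 45.1537/60 = 40.7525617
  S ⇒ negate
  Lon: degrees = first 3 digits = 124, minutes = 26.63144; 124 + 26.63144/60 = 124.4438573
  E ⇒ keep positive
Point 2:
  Latitude: split at 2 digits → 41° and 7.43′; 41 + 7.43/60 = 41.1238333
  S ⇒ negate
  Lon: degrees = first 3 digits = 95, minutes = 8.9143; 95 + 8.9143/60 = 95.1485717
  hemisphere W, so the sign is −
Point 3:
  Latitude: split at 2 digits → 87° and 33.541′; 87 + 33.541/60 = 87.5590167
  N → positive
  Longitude: degrees = first 3 digits = 96, minutes = 36.524; 96 + 36.524/60 = 96.6087333
  hemisphere W, so the sign is −
Point 4:
  Lat: split at 2 digits → 16° and 44.0132′; 16 + 44.0132/60 = 16.7335533
  hemisphere S, so the sign is −
  Lon: degrees = first 3 digits = 33, minutes = 13.562; 33 + 13.562/60 = 33.2260333
  W ⇒ negate
Point 5:
  φ: split at 2 digits → 39° and 20.7875′; 39 + 20.7875/60 = 39.3464583
  N ⇒ keep positive
  Lon: degrees = first 3 digits = 87, minutes = 51.9474; 87 + 51.9474/60 = 87.8657900
  W ⇒ negate

1. -40.752562, 124.443857
2. -41.123833, -95.148572
3. 87.559017, -96.608733
4. -16.733553, -33.226033
5. 39.346458, -87.865790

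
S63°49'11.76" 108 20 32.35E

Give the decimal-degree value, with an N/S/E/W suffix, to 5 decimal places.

63.81993° S, 108.34232° E

Latitude: 49′ + 11.76″ = 49.19600′; 63 + 49.19600/60 = 63.819933
λ: 108° + 20/60 + 32.35/3600 = 108 + 0.333333 + 0.008986 = 108.342319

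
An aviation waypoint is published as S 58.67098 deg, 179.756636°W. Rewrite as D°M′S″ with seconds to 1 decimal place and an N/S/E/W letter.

58°40′15.5″ S, 179°45′23.9″ W

Lat: 0.670980 × 60 = 40.25880′ → 40′, remainder × 60 = 15.528″
Lon: 0.756636 × 60 = 45.39816′ → 45′, remainder × 60 = 23.890″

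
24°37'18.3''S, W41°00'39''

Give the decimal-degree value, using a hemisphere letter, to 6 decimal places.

24.621750° S, 41.010833° W

φ: 24 + 37/60 + 18.3/3600 = 24.6217500
Lon: 41° + 0/60 + 39/3600 = 41 + 0.000000 + 0.010833 = 41.0108333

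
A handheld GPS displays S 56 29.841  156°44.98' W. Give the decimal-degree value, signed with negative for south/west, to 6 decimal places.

φ: 29.841′ = 0.497350°; total 56.4973500
S → negative
λ: 44.98′ = 0.749667°; total 156.7496667
W → negative

-56.497350, -156.749667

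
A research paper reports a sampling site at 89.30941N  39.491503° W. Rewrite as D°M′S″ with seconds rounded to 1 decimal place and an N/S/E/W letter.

89°18′33.9″ N, 39°29′29.4″ W

Latitude: whole degrees 89; 18.56460′ → 18′ and 33.876″
Longitude: 0.491503° → 29.49018′; 0.49018 × 60 = 29.411″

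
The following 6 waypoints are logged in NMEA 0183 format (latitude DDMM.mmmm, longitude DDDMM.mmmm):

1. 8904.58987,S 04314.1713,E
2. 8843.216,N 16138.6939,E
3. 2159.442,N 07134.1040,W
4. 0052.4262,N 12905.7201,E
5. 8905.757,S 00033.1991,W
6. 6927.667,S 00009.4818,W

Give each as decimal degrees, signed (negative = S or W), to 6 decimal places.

Point 1:
  φ: split at 2 digits → 89° and 4.58987′; 89 + 4.58987/60 = 89.0764978
  hemisphere S, so the sign is −
  Longitude: split at 3 digits → 043° and 14.1713′; 43 + 14.1713/60 = 43.2361883
  E ⇒ keep positive
Point 2:
  Latitude: degrees = first 2 digits = 88, minutes = 43.216; 88 + 43.216/60 = 88.7202667
  N ⇒ keep positive
  Lon: split at 3 digits → 161° and 38.6939′; 161 + 38.6939/60 = 161.6448983
  E → positive
Point 3:
  Latitude: split at 2 digits → 21° and 59.442′; 21 + 59.442/60 = 21.9907000
  N ⇒ keep positive
  λ: degrees = first 3 digits = 71, minutes = 34.104; 71 + 34.104/60 = 71.5684000
  W ⇒ negate
Point 4:
  Latitude: split at 2 digits → 00° and 52.4262′; 0 + 52.4262/60 = 0.8737700
  N ⇒ keep positive
  Longitude: split at 3 digits → 129° and 5.7201′; 129 + 5.7201/60 = 129.0953350
  E → positive
Point 5:
  Latitude: split at 2 digits → 89° and 5.757′; 89 + 5.757/60 = 89.0959500
  S → negative
  λ: split at 3 digits → 000° and 33.1991′; 0 + 33.1991/60 = 0.5533183
  W ⇒ negate
Point 6:
  φ: degrees = first 2 digits = 69, minutes = 27.667; 69 + 27.667/60 = 69.4611167
  S ⇒ negate
  λ: degrees = first 3 digits = 0, minutes = 9.4818; 0 + 9.4818/60 = 0.1580300
  hemisphere W, so the sign is −

1. -89.076498, 43.236188
2. 88.720267, 161.644898
3. 21.990700, -71.568400
4. 0.873770, 129.095335
5. -89.095950, -0.553318
6. -69.461117, -0.158030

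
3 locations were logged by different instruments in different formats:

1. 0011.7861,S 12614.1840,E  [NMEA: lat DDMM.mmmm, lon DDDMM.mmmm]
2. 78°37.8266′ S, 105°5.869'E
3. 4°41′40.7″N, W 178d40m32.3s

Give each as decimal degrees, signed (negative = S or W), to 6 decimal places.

Point 1:
  φ: degrees = first 2 digits = 0, minutes = 11.7861; 0 + 11.7861/60 = 0.1964350
  S ⇒ negate
  Lon: degrees = first 3 digits = 126, minutes = 14.184; 126 + 14.184/60 = 126.2364000
  E → positive
Point 2:
  φ: 37.8266′ = 0.630443°; total 78.6304433
  hemisphere S, so the sign is −
  λ: 5.869′ = 0.097817°; total 105.0978167
  E ⇒ keep positive
Point 3:
  Lat: 4° + 41/60 + 40.7/3600 = 4 + 0.683333 + 0.011306 = 4.6946389
  N → positive
  Longitude: 178° + 40/60 + 32.3/3600 = 178 + 0.666667 + 0.008972 = 178.6756389
  hemisphere W, so the sign is −

1. -0.196435, 126.236400
2. -78.630443, 105.097817
3. 4.694639, -178.675639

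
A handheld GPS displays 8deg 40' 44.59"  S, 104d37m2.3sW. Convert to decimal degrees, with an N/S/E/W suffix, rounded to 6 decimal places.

8.679053° S, 104.617306° W

Lat: 8 + 40/60 + 44.59/3600 = 8.6790528
Lon: 37′ + 2.3″ = 37.03833′; 104 + 37.03833/60 = 104.6173056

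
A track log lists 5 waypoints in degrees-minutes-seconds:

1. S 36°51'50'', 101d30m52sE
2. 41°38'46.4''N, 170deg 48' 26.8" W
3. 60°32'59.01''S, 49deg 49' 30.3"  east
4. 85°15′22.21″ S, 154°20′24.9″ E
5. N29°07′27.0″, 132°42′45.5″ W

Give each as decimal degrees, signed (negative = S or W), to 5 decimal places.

Point 1:
  Lat: 36° + 51/60 + 50/3600 = 36 + 0.850000 + 0.013889 = 36.863889
  S ⇒ negate
  Lon: 30′ + 52″ = 30.86667′; 101 + 30.86667/60 = 101.514444
  E → positive
Point 2:
  Latitude: 41° + 38/60 + 46.4/3600 = 41 + 0.633333 + 0.012889 = 41.646222
  N ⇒ keep positive
  Longitude: 48′ + 26.8″ = 48.44667′; 170 + 48.44667/60 = 170.807444
  W → negative
Point 3:
  Latitude: 60° + 32/60 + 59.01/3600 = 60 + 0.533333 + 0.016392 = 60.549725
  S → negative
  Lon: 49° + 49/60 + 30.3/3600 = 49 + 0.816667 + 0.008417 = 49.825083
  E ⇒ keep positive
Point 4:
  φ: 15′ + 22.21″ = 15.37017′; 85 + 15.37017/60 = 85.256169
  S ⇒ negate
  Longitude: 20′ + 24.9″ = 20.41500′; 154 + 20.41500/60 = 154.340250
  E → positive
Point 5:
  Latitude: 7′ + 27″ = 7.45000′; 29 + 7.45000/60 = 29.124167
  N → positive
  λ: 132 + 42/60 + 45.5/3600 = 132.712639
  W → negative

1. -36.86389, 101.51444
2. 41.64622, -170.80744
3. -60.54973, 49.82508
4. -85.25617, 154.34025
5. 29.12417, -132.71264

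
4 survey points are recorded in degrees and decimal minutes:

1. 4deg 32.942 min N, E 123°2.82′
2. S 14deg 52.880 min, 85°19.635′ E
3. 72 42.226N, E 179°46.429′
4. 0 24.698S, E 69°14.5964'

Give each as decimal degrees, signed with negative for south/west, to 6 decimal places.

1. 4.549033, 123.047000
2. -14.881333, 85.327250
3. 72.703767, 179.773817
4. -0.411633, 69.243273

Point 1:
  φ: 32.942′ = 0.549033°; total 4.5490333
  N ⇒ keep positive
  Longitude: 2.82′ = 0.047000°; total 123.0470000
  E → positive
Point 2:
  Latitude: 14 + 52.88/60 = 14.8813333
  S ⇒ negate
  λ: 19.635′ = 0.327250°; total 85.3272500
  E → positive
Point 3:
  φ: 42.226′ = 0.703767°; total 72.7037667
  N ⇒ keep positive
  Lon: 179 + 46.429/60 = 179.7738167
  E ⇒ keep positive
Point 4:
  φ: 24.698′ = 0.411633°; total 0.4116333
  S → negative
  Lon: 69 + 14.5964/60 = 69.2432733
  E ⇒ keep positive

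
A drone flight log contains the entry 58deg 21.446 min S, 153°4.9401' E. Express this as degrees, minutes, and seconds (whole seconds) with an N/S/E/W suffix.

58°21′27″ S, 153°04′56″ E

Lat: 21.44600′ → 21′ and 0.44600 × 60 = 26.76″
λ: fractional minutes 0.94010 × 60 = 56.41″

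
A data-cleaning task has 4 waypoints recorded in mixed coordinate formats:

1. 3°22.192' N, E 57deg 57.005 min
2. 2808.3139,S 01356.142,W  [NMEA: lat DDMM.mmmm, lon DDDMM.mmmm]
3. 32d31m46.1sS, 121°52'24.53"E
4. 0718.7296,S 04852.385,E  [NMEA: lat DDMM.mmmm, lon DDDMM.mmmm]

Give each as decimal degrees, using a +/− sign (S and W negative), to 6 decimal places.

Point 1:
  φ: 3 + 22.192/60 = 3.3698667
  N → positive
  Lon: 57 + 57.005/60 = 57.9500833
  E ⇒ keep positive
Point 2:
  Lat: split at 2 digits → 28° and 8.3139′; 28 + 8.3139/60 = 28.1385650
  S → negative
  Longitude: degrees = first 3 digits = 13, minutes = 56.142; 13 + 56.142/60 = 13.9357000
  W ⇒ negate
Point 3:
  Lat: 31′ + 46.1″ = 31.76833′; 32 + 31.76833/60 = 32.5294722
  hemisphere S, so the sign is −
  λ: 121° + 52/60 + 24.53/3600 = 121 + 0.866667 + 0.006814 = 121.8734806
  E → positive
Point 4:
  φ: split at 2 digits → 07° and 18.7296′; 7 + 18.7296/60 = 7.3121600
  hemisphere S, so the sign is −
  λ: split at 3 digits → 048° and 52.385′; 48 + 52.385/60 = 48.8730833
  E ⇒ keep positive

1. 3.369867, 57.950083
2. -28.138565, -13.935700
3. -32.529472, 121.873481
4. -7.312160, 48.873083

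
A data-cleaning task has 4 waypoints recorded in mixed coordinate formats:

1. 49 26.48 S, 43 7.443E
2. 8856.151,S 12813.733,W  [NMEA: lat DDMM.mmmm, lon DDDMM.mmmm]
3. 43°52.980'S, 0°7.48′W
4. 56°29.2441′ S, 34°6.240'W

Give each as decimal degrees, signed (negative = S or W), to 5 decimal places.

1. -49.44133, 43.12405
2. -88.93585, -128.22888
3. -43.88300, -0.12467
4. -56.48740, -34.10400

Point 1:
  Latitude: 49 + 26.48/60 = 49.441333
  S ⇒ negate
  Longitude: 7.443′ = 0.124050°; total 43.124050
  E → positive
Point 2:
  φ: degrees = first 2 digits = 88, minutes = 56.151; 88 + 56.151/60 = 88.935850
  S ⇒ negate
  Longitude: degrees = first 3 digits = 128, minutes = 13.733; 128 + 13.733/60 = 128.228883
  W ⇒ negate
Point 3:
  Lat: 52.98′ = 0.883000°; total 43.883000
  S → negative
  Longitude: 0 + 7.48/60 = 0.124667
  W ⇒ negate
Point 4:
  Lat: 56 + 29.2441/60 = 56.487402
  S ⇒ negate
  Lon: 6.24′ = 0.104000°; total 34.104000
  hemisphere W, so the sign is −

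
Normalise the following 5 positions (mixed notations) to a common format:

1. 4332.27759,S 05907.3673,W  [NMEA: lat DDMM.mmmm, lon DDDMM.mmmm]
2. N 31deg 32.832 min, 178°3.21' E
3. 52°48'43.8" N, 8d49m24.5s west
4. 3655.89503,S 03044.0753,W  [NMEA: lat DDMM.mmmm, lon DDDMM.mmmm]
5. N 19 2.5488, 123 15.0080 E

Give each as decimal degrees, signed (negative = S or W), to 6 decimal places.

Point 1:
  Lat: split at 2 digits → 43° and 32.27759′; 43 + 32.27759/60 = 43.5379598
  S → negative
  Lon: split at 3 digits → 059° and 7.3673′; 59 + 7.3673/60 = 59.1227883
  W ⇒ negate
Point 2:
  φ: 32.832′ = 0.547200°; total 31.5472000
  N ⇒ keep positive
  Lon: 3.21′ = 0.053500°; total 178.0535000
  E → positive
Point 3:
  Latitude: 48′ + 43.8″ = 48.73000′; 52 + 48.73000/60 = 52.8121667
  N ⇒ keep positive
  λ: 49′ + 24.5″ = 49.40833′; 8 + 49.40833/60 = 8.8234722
  W → negative
Point 4:
  Latitude: split at 2 digits → 36° and 55.89503′; 36 + 55.89503/60 = 36.9315838
  S ⇒ negate
  Longitude: degrees = first 3 digits = 30, minutes = 44.0753; 30 + 44.0753/60 = 30.7345883
  hemisphere W, so the sign is −
Point 5:
  Lat: 2.5488′ = 0.042480°; total 19.0424800
  N ⇒ keep positive
  Longitude: 15.008′ = 0.250133°; total 123.2501333
  E → positive

1. -43.537960, -59.122788
2. 31.547200, 178.053500
3. 52.812167, -8.823472
4. -36.931584, -30.734588
5. 19.042480, 123.250133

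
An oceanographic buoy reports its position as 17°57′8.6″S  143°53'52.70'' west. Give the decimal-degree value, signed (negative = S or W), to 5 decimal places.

-17.95239, -143.89797

φ: 17° + 57/60 + 8.6/3600 = 17 + 0.950000 + 0.002389 = 17.952389
S → negative
λ: 143° + 53/60 + 52.7/3600 = 143 + 0.883333 + 0.014639 = 143.897972
hemisphere W, so the sign is −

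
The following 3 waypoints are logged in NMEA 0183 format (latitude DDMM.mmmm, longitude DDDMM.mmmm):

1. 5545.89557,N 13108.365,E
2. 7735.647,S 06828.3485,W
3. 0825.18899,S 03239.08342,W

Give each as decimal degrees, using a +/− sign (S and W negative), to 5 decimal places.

1. 55.76493, 131.13942
2. -77.59412, -68.47248
3. -8.41982, -32.65139

Point 1:
  Lat: degrees = first 2 digits = 55, minutes = 45.89557; 55 + 45.89557/60 = 55.764926
  N ⇒ keep positive
  Lon: split at 3 digits → 131° and 8.365′; 131 + 8.365/60 = 131.139417
  E → positive
Point 2:
  Latitude: split at 2 digits → 77° and 35.647′; 77 + 35.647/60 = 77.594117
  S → negative
  Longitude: split at 3 digits → 068° and 28.3485′; 68 + 28.3485/60 = 68.472475
  hemisphere W, so the sign is −
Point 3:
  φ: degrees = first 2 digits = 8, minutes = 25.18899; 8 + 25.18899/60 = 8.419817
  S ⇒ negate
  Longitude: degrees = first 3 digits = 32, minutes = 39.08342; 32 + 39.08342/60 = 32.651390
  W → negative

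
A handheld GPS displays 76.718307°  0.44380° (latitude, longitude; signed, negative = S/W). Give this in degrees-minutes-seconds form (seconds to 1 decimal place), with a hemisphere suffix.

76°43′5.9″ N, 0°26′37.7″ E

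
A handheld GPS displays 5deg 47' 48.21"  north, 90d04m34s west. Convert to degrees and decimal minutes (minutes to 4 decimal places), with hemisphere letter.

Lat: 47 + 48.21/60 = 47.803500′
Lon: 4 + 34/60 = 4.566667′

5° 47.8035′ N, 90° 4.5667′ W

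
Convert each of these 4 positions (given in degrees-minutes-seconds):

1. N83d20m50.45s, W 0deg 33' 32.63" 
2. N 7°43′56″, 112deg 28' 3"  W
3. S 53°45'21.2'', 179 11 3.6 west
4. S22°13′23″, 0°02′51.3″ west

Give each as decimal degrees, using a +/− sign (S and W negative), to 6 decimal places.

Point 1:
  Lat: 20′ + 50.45″ = 20.84083′; 83 + 20.84083/60 = 83.3473472
  N ⇒ keep positive
  λ: 0 + 33/60 + 32.63/3600 = 0.5590639
  W → negative
Point 2:
  φ: 43′ + 56″ = 43.93333′; 7 + 43.93333/60 = 7.7322222
  N → positive
  λ: 112 + 28/60 + 3/3600 = 112.4675000
  W → negative
Point 3:
  Latitude: 45′ + 21.2″ = 45.35333′; 53 + 45.35333/60 = 53.7558889
  S → negative
  Lon: 179 + 11/60 + 3.6/3600 = 179.1843333
  W → negative
Point 4:
  Lat: 13′ + 23″ = 13.38333′; 22 + 13.38333/60 = 22.2230556
  S ⇒ negate
  Lon: 0 + 2/60 + 51.3/3600 = 0.0475833
  W ⇒ negate

1. 83.347347, -0.559064
2. 7.732222, -112.467500
3. -53.755889, -179.184333
4. -22.223056, -0.047583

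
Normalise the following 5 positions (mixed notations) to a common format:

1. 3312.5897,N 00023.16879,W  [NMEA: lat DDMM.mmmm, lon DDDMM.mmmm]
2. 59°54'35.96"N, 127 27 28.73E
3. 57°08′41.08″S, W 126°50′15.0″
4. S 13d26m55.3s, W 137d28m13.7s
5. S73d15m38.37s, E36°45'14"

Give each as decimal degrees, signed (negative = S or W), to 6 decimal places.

1. 33.209828, -0.386147
2. 59.909989, 127.457981
3. -57.144744, -126.837500
4. -13.448694, -137.470472
5. -73.260658, 36.753889

Point 1:
  Latitude: degrees = first 2 digits = 33, minutes = 12.5897; 33 + 12.5897/60 = 33.2098283
  N ⇒ keep positive
  Longitude: split at 3 digits → 000° and 23.16879′; 0 + 23.16879/60 = 0.3861465
  W → negative
Point 2:
  Latitude: 59 + 54/60 + 35.96/3600 = 59.9099889
  N → positive
  Lon: 127 + 27/60 + 28.73/3600 = 127.4579806
  E → positive
Point 3:
  Latitude: 57 + 8/60 + 41.08/3600 = 57.1447444
  S ⇒ negate
  Longitude: 126 + 50/60 + 15/3600 = 126.8375000
  W ⇒ negate
Point 4:
  φ: 26′ + 55.3″ = 26.92167′; 13 + 26.92167/60 = 13.4486944
  S ⇒ negate
  Lon: 137 + 28/60 + 13.7/3600 = 137.4704722
  hemisphere W, so the sign is −
Point 5:
  Lat: 15′ + 38.37″ = 15.63950′; 73 + 15.63950/60 = 73.2606583
  S ⇒ negate
  Longitude: 36° + 45/60 + 14/3600 = 36 + 0.750000 + 0.003889 = 36.7538889
  E ⇒ keep positive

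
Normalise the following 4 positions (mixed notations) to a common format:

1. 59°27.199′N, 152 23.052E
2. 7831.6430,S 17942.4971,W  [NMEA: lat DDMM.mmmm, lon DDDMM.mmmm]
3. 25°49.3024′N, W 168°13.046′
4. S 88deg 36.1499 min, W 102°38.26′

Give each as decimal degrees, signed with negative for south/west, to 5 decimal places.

Point 1:
  Lat: 27.199′ = 0.453317°; total 59.453317
  N → positive
  λ: 23.052′ = 0.384200°; total 152.384200
  E → positive
Point 2:
  Lat: degrees = first 2 digits = 78, minutes = 31.643; 78 + 31.643/60 = 78.527383
  hemisphere S, so the sign is −
  Lon: split at 3 digits → 179° and 42.4971′; 179 + 42.4971/60 = 179.708285
  W ⇒ negate
Point 3:
  Lat: 49.3024′ = 0.821707°; total 25.821707
  N → positive
  Lon: 13.046′ = 0.217433°; total 168.217433
  W ⇒ negate
Point 4:
  φ: 36.1499′ = 0.602498°; total 88.602498
  S → negative
  Longitude: 38.26′ = 0.637667°; total 102.637667
  hemisphere W, so the sign is −

1. 59.45332, 152.38420
2. -78.52738, -179.70829
3. 25.82171, -168.21743
4. -88.60250, -102.63767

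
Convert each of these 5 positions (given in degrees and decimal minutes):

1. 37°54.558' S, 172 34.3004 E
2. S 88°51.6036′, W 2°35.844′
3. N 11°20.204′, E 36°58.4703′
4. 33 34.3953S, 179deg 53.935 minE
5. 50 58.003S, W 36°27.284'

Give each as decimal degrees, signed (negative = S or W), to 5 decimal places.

Point 1:
  Lat: 54.558′ = 0.909300°; total 37.909300
  S ⇒ negate
  Longitude: 172 + 34.3004/60 = 172.571673
  E ⇒ keep positive
Point 2:
  Lat: 51.6036′ = 0.860060°; total 88.860060
  S → negative
  Longitude: 2 + 35.844/60 = 2.597400
  W → negative
Point 3:
  φ: 20.204′ = 0.336733°; total 11.336733
  N → positive
  Longitude: 58.4703′ = 0.974505°; total 36.974505
  E ⇒ keep positive
Point 4:
  φ: 33 + 34.3953/60 = 33.573255
  S → negative
  λ: 179 + 53.935/60 = 179.898917
  E ⇒ keep positive
Point 5:
  Lat: 50 + 58.003/60 = 50.966717
  hemisphere S, so the sign is −
  Longitude: 27.284′ = 0.454733°; total 36.454733
  W ⇒ negate

1. -37.90930, 172.57167
2. -88.86006, -2.59740
3. 11.33673, 36.97451
4. -33.57326, 179.89892
5. -50.96672, -36.45473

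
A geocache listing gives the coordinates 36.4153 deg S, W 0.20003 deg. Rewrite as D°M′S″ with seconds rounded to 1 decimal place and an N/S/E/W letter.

36°24′55.1″ S, 0°12′0.1″ W

Lat: whole degrees 36; 24.91800′ → 24′ and 55.080″
λ: 0.200030° → 12.00180′; 0.00180 × 60 = 0.108″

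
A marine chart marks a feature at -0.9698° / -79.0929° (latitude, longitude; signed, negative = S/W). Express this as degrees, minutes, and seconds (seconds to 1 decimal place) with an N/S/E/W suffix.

0°58′11.3″ S, 79°05′34.4″ W

Latitude is negative → S; |value| = 0.969800
Lat: whole degrees 0; 58.18800′ → 58′ and 11.280″
Longitude is negative → W; |value| = 79.092900
Lon: whole degrees 79; 5.57400′ → 5′ and 34.440″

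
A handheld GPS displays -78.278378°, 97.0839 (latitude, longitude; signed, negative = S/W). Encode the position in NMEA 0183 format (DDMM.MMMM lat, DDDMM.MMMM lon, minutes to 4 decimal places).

Latitude is negative → S; |value| = 78.278378
Lat: minutes = (78.278378 − 78) × 60 = 16.702680
Lon: minutes = (97.083900 − 97) × 60 = 5.034000

7816.7027,S / 09705.0340,E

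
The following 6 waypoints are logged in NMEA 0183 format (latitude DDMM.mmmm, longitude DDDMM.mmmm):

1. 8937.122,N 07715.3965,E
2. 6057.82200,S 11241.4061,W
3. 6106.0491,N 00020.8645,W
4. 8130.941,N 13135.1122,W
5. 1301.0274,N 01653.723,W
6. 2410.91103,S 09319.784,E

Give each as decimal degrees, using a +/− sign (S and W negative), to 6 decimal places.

1. 89.618700, 77.256608
2. -60.963700, -112.690102
3. 61.100818, -0.347742
4. 81.515683, -131.585203
5. 13.017123, -16.895383
6. -24.181851, 93.329733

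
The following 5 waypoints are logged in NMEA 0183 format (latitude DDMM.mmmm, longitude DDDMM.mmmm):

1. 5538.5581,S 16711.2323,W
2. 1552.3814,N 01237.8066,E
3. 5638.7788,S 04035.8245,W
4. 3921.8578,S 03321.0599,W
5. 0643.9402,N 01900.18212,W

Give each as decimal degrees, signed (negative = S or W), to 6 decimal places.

1. -55.642635, -167.187205
2. 15.873023, 12.630110
3. -56.646313, -40.597075
4. -39.364297, -33.350998
5. 6.732337, -19.003035

Point 1:
  Lat: split at 2 digits → 55° and 38.5581′; 55 + 38.5581/60 = 55.6426350
  S ⇒ negate
  λ: degrees = first 3 digits = 167, minutes = 11.2323; 167 + 11.2323/60 = 167.1872050
  W ⇒ negate
Point 2:
  Latitude: split at 2 digits → 15° and 52.3814′; 15 + 52.3814/60 = 15.8730233
  N ⇒ keep positive
  λ: split at 3 digits → 012° and 37.8066′; 12 + 37.8066/60 = 12.6301100
  E ⇒ keep positive
Point 3:
  Latitude: split at 2 digits → 56° and 38.7788′; 56 + 38.7788/60 = 56.6463133
  S → negative
  λ: degrees = first 3 digits = 40, minutes = 35.8245; 40 + 35.8245/60 = 40.5970750
  W ⇒ negate
Point 4:
  Latitude: degrees = first 2 digits = 39, minutes = 21.8578; 39 + 21.8578/60 = 39.3642967
  S ⇒ negate
  Longitude: degrees = first 3 digits = 33, minutes = 21.0599; 33 + 21.0599/60 = 33.3509983
  W ⇒ negate
Point 5:
  φ: split at 2 digits → 06° and 43.9402′; 6 + 43.9402/60 = 6.7323367
  N → positive
  Longitude: degrees = first 3 digits = 19, minutes = 0.18212; 19 + 0.18212/60 = 19.0030353
  W → negative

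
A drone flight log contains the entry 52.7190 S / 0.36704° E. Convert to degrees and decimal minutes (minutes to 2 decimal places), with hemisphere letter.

Lat: 52° + 0.719000 × 60 = 52° 43.1400′
Lon: fractional part 0.367040 → 22.0224 minutes

52° 43.14′ S, 0° 22.02′ E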